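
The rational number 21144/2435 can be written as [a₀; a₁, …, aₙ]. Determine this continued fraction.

[8; 1, 2, 6, 3, 7, 1, 4]

⌊21144/2435⌋ = 8, remainder 1664
⌊2435/1664⌋ = 1, remainder 771
⌊1664/771⌋ = 2, remainder 122
⌊771/122⌋ = 6, remainder 39
⌊122/39⌋ = 3, remainder 5
⌊39/5⌋ = 7, remainder 4
⌊5/4⌋ = 1, remainder 1
⌊4/1⌋ = 4, remainder 0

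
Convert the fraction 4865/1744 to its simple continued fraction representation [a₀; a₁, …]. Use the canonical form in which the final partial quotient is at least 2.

4865 = 2·1744 + 1377, so a_0 = 2
1744 = 1·1377 + 367, so a_1 = 1
1377 = 3·367 + 276, so a_2 = 3
367 = 1·276 + 91, so a_3 = 1
276 = 3·91 + 3, so a_4 = 3
91 = 30·3 + 1, so a_5 = 30
3 = 3·1 + 0, so a_6 = 3

[2; 1, 3, 1, 3, 30, 3]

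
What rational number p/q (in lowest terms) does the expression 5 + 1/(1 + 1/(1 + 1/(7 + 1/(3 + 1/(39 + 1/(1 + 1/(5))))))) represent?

a_0 = 5: 5/1
a_1 = 1: 6/1
a_2 = 1: 11/2
a_3 = 7: 83/15
a_4 = 3: 260/47
a_5 = 39: 10223/1848
a_6 = 1: 10483/1895
a_7 = 5: 62638/11323

62638/11323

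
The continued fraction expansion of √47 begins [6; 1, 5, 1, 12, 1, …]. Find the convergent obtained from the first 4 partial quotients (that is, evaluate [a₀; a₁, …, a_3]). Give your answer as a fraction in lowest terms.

Start with 1.
5 + 1/(1/1) = 5 + 1/1 = 6/1
1 + 1/(6/1) = 1 + 1/6 = 7/6
6 + 1/(7/6) = 6 + 6/7 = 48/7

48/7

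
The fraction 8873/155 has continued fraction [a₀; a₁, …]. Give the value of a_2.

12

Run the Euclidean algorithm, recording each quotient:
⌊8873/155⌋ = 57, remainder 38
⌊155/38⌋ = 4, remainder 3
⌊38/3⌋ = 12, remainder 2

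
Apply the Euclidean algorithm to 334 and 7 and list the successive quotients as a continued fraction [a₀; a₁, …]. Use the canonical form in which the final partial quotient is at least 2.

Apply division with remainder until the remainder is 0:
⌊334/7⌋ = 47, remainder 5
⌊7/5⌋ = 1, remainder 2
⌊5/2⌋ = 2, remainder 1
⌊2/1⌋ = 2, remainder 0

[47; 1, 2, 2]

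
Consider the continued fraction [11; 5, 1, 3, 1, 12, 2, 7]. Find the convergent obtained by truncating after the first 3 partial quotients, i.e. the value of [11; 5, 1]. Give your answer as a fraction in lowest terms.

67/6

Start with 1.
5 + 1/(1/1) = 5 + 1/1 = 6/1
11 + 1/(6/1) = 11 + 1/6 = 67/6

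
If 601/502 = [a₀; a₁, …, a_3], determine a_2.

14

601 = 1·502 + 99, so a_0 = 1
502 = 5·99 + 7, so a_1 = 5
99 = 14·7 + 1, so a_2 = 14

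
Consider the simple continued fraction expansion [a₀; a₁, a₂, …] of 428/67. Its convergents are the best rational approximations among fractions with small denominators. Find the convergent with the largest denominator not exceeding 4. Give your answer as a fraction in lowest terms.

a_0 = 6: 6/1  (≤ bound)
a_1 = 2: 13/2  (≤ bound)
a_2 = 1: 19/3  (≤ bound)
a_3 = 1: 32/5  (> 4, stop)

19/3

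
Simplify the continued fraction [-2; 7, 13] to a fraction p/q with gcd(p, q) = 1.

Collapse the nested fraction from the inside out:
Start with 13.
7 + 1/(13/1) = 7 + 1/13 = 92/13
-2 + 1/(92/13) = -2 + 13/92 = -171/92

-171/92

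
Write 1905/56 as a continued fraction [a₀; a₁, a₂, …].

⌊1905/56⌋ = 34, remainder 1
⌊56/1⌋ = 56, remainder 0

[34; 56]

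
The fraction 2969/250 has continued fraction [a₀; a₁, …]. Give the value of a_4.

2

Repeatedly divide and take the remainder:
2969 = 11·250 + 219, so a_0 = 11
250 = 1·219 + 31, so a_1 = 1
219 = 7·31 + 2, so a_2 = 7
31 = 15·2 + 1, so a_3 = 15
2 = 2·1 + 0, so a_4 = 2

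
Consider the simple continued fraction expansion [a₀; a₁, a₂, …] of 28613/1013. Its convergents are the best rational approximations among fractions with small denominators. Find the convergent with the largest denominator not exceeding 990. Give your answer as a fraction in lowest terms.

a_0 = 28: 28/1  (≤ bound)
a_1 = 4: 113/4  (≤ bound)
a_2 = 14: 1610/57  (≤ bound)
a_3 = 1: 1723/61  (≤ bound)
a_4 = 1: 3333/118  (≤ bound)
a_5 = 1: 5056/179  (≤ bound)
a_6 = 5: 28613/1013  (> 990, stop)

5056/179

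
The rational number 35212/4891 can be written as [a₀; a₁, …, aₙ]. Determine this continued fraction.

[7; 5, 60, 1, 15]

Repeatedly divide and take the remainder:
35212 ÷ 4891 → quotient 7, remainder 975
4891 ÷ 975 → quotient 5, remainder 16
975 ÷ 16 → quotient 60, remainder 15
16 ÷ 15 → quotient 1, remainder 1
15 ÷ 1 → quotient 15, remainder 0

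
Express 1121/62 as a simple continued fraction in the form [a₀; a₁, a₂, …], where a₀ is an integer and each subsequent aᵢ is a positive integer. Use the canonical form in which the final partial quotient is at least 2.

Repeatedly divide and take the remainder:
⌊1121/62⌋ = 18, remainder 5
⌊62/5⌋ = 12, remainder 2
⌊5/2⌋ = 2, remainder 1
⌊2/1⌋ = 2, remainder 0

[18; 12, 2, 2]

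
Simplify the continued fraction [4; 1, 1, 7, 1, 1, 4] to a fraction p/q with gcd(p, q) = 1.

a_0 = 4: 4/1
a_1 = 1: 5/1
a_2 = 1: 9/2
a_3 = 7: 68/15
a_4 = 1: 77/17
a_5 = 1: 145/32
a_6 = 4: 657/145

657/145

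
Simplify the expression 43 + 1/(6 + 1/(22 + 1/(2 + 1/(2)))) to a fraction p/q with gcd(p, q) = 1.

29223/677

Start with 2.
2 + 1/(2/1) = 2 + 1/2 = 5/2
22 + 1/(5/2) = 22 + 2/5 = 112/5
6 + 1/(112/5) = 6 + 5/112 = 677/112
43 + 1/(677/112) = 43 + 112/677 = 29223/677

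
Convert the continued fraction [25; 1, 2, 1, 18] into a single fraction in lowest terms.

Start with 18.
1 + 1/(18/1) = 1 + 1/18 = 19/18
2 + 1/(19/18) = 2 + 18/19 = 56/19
1 + 1/(56/19) = 1 + 19/56 = 75/56
25 + 1/(75/56) = 25 + 56/75 = 1931/75

1931/75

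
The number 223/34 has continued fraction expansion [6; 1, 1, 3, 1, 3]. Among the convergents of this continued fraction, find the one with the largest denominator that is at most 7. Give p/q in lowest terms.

46/7

List convergents until the denominator exceeds the bound:
a_0 = 6: 6/1  (≤ bound)
a_1 = 1: 7/1  (≤ bound)
a_2 = 1: 13/2  (≤ bound)
a_3 = 3: 46/7  (≤ bound)
a_4 = 1: 59/9  (> 7, stop)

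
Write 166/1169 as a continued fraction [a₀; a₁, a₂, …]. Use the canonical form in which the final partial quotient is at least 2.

166 ÷ 1169 → quotient 0, remainder 166
1169 ÷ 166 → quotient 7, remainder 7
166 ÷ 7 → quotient 23, remainder 5
7 ÷ 5 → quotient 1, remainder 2
5 ÷ 2 → quotient 2, remainder 1
2 ÷ 1 → quotient 2, remainder 0

[0; 7, 23, 1, 2, 2]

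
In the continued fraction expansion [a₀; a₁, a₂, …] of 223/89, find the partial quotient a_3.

44

223 = 2·89 + 45, so a_0 = 2
89 = 1·45 + 44, so a_1 = 1
45 = 1·44 + 1, so a_2 = 1
44 = 44·1 + 0, so a_3 = 44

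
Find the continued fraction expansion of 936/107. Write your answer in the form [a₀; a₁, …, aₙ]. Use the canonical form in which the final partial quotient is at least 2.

[8; 1, 2, 1, 26]

Apply division with remainder until the remainder is 0:
936 ÷ 107 → quotient 8, remainder 80
107 ÷ 80 → quotient 1, remainder 27
80 ÷ 27 → quotient 2, remainder 26
27 ÷ 26 → quotient 1, remainder 1
26 ÷ 1 → quotient 26, remainder 0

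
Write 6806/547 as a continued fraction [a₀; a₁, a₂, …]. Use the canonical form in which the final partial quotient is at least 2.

[12; 2, 3, 1, 5, 3, 3]

6806 = 12·547 + 242, so a_0 = 12
547 = 2·242 + 63, so a_1 = 2
242 = 3·63 + 53, so a_2 = 3
63 = 1·53 + 10, so a_3 = 1
53 = 5·10 + 3, so a_4 = 5
10 = 3·3 + 1, so a_5 = 3
3 = 3·1 + 0, so a_6 = 3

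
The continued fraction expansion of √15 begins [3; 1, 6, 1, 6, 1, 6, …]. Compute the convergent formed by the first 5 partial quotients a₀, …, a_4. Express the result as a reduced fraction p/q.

a_0 = 3: 3/1
a_1 = 1: 4/1
a_2 = 6: 27/7
a_3 = 1: 31/8
a_4 = 6: 213/55

213/55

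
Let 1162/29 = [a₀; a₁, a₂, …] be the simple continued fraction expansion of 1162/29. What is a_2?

2

Repeatedly divide and take the remainder:
1162 = 40·29 + 2, so a_0 = 40
29 = 14·2 + 1, so a_1 = 14
2 = 2·1 + 0, so a_2 = 2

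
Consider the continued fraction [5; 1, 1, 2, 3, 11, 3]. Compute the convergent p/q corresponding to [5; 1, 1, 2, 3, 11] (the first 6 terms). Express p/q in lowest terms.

Start with 11.
3 + 1/(11/1) = 3 + 1/11 = 34/11
2 + 1/(34/11) = 2 + 11/34 = 79/34
1 + 1/(79/34) = 1 + 34/79 = 113/79
1 + 1/(113/79) = 1 + 79/113 = 192/113
5 + 1/(192/113) = 5 + 113/192 = 1073/192

1073/192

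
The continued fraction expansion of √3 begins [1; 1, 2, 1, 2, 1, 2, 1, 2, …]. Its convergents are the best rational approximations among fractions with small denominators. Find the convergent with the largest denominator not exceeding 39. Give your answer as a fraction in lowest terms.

26/15

a_0 = 1: 1/1  (≤ bound)
a_1 = 1: 2/1  (≤ bound)
a_2 = 2: 5/3  (≤ bound)
a_3 = 1: 7/4  (≤ bound)
a_4 = 2: 19/11  (≤ bound)
a_5 = 1: 26/15  (≤ bound)
a_6 = 2: 71/41  (> 39, stop)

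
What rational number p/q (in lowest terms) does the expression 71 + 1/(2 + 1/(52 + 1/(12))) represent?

90227/1262

Starting at the tail and folding back:
Start with 12.
52 + 1/(12/1) = 52 + 1/12 = 625/12
2 + 1/(625/12) = 2 + 12/625 = 1262/625
71 + 1/(1262/625) = 71 + 625/1262 = 90227/1262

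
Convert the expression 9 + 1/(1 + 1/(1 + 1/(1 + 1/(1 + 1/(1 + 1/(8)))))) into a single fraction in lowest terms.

Start with 8.
1 + 1/(8/1) = 1 + 1/8 = 9/8
1 + 1/(9/8) = 1 + 8/9 = 17/9
1 + 1/(17/9) = 1 + 9/17 = 26/17
1 + 1/(26/17) = 1 + 17/26 = 43/26
1 + 1/(43/26) = 1 + 26/43 = 69/43
9 + 1/(69/43) = 9 + 43/69 = 664/69

664/69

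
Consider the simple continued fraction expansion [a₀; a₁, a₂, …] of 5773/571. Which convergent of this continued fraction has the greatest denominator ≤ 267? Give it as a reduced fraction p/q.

1466/145

a_0 = 10: 10/1  (≤ bound)
a_1 = 9: 91/9  (≤ bound)
a_2 = 15: 1375/136  (≤ bound)
a_3 = 1: 1466/145  (≤ bound)
a_4 = 3: 5773/571  (> 267, stop)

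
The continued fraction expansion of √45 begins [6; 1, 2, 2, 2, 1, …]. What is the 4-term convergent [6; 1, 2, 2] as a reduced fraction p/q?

47/7

Start with 2.
2 + 1/(2/1) = 2 + 1/2 = 5/2
1 + 1/(5/2) = 1 + 2/5 = 7/5
6 + 1/(7/5) = 6 + 5/7 = 47/7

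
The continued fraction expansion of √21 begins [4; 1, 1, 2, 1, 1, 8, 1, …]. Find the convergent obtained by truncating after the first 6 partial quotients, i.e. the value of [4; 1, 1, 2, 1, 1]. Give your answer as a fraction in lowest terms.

55/12

Start with 1.
1 + 1/(1/1) = 1 + 1/1 = 2/1
2 + 1/(2/1) = 2 + 1/2 = 5/2
1 + 1/(5/2) = 1 + 2/5 = 7/5
1 + 1/(7/5) = 1 + 5/7 = 12/7
4 + 1/(12/7) = 4 + 7/12 = 55/12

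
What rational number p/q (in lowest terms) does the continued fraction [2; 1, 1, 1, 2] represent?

a_0 = 2: 2/1
a_1 = 1: 3/1
a_2 = 1: 5/2
a_3 = 1: 8/3
a_4 = 2: 21/8

21/8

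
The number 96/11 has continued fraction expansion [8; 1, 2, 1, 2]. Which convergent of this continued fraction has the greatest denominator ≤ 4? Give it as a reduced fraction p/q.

a_0 = 8: 8/1  (≤ bound)
a_1 = 1: 9/1  (≤ bound)
a_2 = 2: 26/3  (≤ bound)
a_3 = 1: 35/4  (≤ bound)
a_4 = 2: 96/11  (> 4, stop)

35/4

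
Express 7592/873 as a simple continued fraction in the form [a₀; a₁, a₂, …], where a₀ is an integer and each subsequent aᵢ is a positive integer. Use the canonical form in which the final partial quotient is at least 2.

⌊7592/873⌋ = 8, remainder 608
⌊873/608⌋ = 1, remainder 265
⌊608/265⌋ = 2, remainder 78
⌊265/78⌋ = 3, remainder 31
⌊78/31⌋ = 2, remainder 16
⌊31/16⌋ = 1, remainder 15
⌊16/15⌋ = 1, remainder 1
⌊15/1⌋ = 15, remainder 0

[8; 1, 2, 3, 2, 1, 1, 15]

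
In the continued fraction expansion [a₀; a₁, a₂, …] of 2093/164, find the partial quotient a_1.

1

2093 ÷ 164 → quotient 12, remainder 125
164 ÷ 125 → quotient 1, remainder 39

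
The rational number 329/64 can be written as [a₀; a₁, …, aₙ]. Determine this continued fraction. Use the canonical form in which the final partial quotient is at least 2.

[5; 7, 9]

329 ÷ 64 → quotient 5, remainder 9
64 ÷ 9 → quotient 7, remainder 1
9 ÷ 1 → quotient 9, remainder 0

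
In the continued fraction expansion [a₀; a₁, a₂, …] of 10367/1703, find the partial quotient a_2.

Repeatedly divide and take the remainder:
10367 ÷ 1703 → quotient 6, remainder 149
1703 ÷ 149 → quotient 11, remainder 64
149 ÷ 64 → quotient 2, remainder 21

2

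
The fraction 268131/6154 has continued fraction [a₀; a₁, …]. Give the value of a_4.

16

⌊268131/6154⌋ = 43, remainder 3509
⌊6154/3509⌋ = 1, remainder 2645
⌊3509/2645⌋ = 1, remainder 864
⌊2645/864⌋ = 3, remainder 53
⌊864/53⌋ = 16, remainder 16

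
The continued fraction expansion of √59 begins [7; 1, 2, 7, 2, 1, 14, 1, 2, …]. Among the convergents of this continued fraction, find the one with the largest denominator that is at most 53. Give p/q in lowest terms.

361/47

List convergents until the denominator exceeds the bound:
a_0 = 7: 7/1  (≤ bound)
a_1 = 1: 8/1  (≤ bound)
a_2 = 2: 23/3  (≤ bound)
a_3 = 7: 169/22  (≤ bound)
a_4 = 2: 361/47  (≤ bound)
a_5 = 1: 530/69  (> 53, stop)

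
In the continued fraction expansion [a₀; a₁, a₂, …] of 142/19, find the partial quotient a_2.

142 ÷ 19 → quotient 7, remainder 9
19 ÷ 9 → quotient 2, remainder 1
9 ÷ 1 → quotient 9, remainder 0

9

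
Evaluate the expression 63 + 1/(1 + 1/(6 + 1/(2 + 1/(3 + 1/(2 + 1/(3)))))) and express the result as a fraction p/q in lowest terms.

Starting at the tail and folding back:
Start with 3.
2 + 1/(3/1) = 2 + 1/3 = 7/3
3 + 1/(7/3) = 3 + 3/7 = 24/7
2 + 1/(24/7) = 2 + 7/24 = 55/24
6 + 1/(55/24) = 6 + 24/55 = 354/55
1 + 1/(354/55) = 1 + 55/354 = 409/354
63 + 1/(409/354) = 63 + 354/409 = 26121/409

26121/409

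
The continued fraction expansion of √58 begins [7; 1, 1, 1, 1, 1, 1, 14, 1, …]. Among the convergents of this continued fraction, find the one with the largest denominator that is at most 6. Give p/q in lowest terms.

List convergents until the denominator exceeds the bound:
a_0 = 7: 7/1  (≤ bound)
a_1 = 1: 8/1  (≤ bound)
a_2 = 1: 15/2  (≤ bound)
a_3 = 1: 23/3  (≤ bound)
a_4 = 1: 38/5  (≤ bound)
a_5 = 1: 61/8  (> 6, stop)

38/5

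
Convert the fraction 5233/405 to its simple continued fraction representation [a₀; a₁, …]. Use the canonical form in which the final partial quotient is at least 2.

[12; 1, 11, 1, 1, 1, 10]

Repeatedly divide and take the remainder:
5233 = 12·405 + 373, so a_0 = 12
405 = 1·373 + 32, so a_1 = 1
373 = 11·32 + 21, so a_2 = 11
32 = 1·21 + 11, so a_3 = 1
21 = 1·11 + 10, so a_4 = 1
11 = 1·10 + 1, so a_5 = 1
10 = 10·1 + 0, so a_6 = 10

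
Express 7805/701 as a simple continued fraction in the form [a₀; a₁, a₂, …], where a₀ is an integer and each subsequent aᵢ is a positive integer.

[11; 7, 2, 5, 2, 1, 2]

Repeatedly divide and take the remainder:
7805 = 11·701 + 94, so a_0 = 11
701 = 7·94 + 43, so a_1 = 7
94 = 2·43 + 8, so a_2 = 2
43 = 5·8 + 3, so a_3 = 5
8 = 2·3 + 2, so a_4 = 2
3 = 1·2 + 1, so a_5 = 1
2 = 2·1 + 0, so a_6 = 2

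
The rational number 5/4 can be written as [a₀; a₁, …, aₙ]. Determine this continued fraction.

[1; 4]

5 ÷ 4 → quotient 1, remainder 1
4 ÷ 1 → quotient 4, remainder 0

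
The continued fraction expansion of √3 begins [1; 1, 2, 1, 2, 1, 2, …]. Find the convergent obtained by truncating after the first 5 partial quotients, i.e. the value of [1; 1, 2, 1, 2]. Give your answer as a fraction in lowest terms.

Compute successive convergents:
a_0 = 1: 1/1
a_1 = 1: 2/1
a_2 = 2: 5/3
a_3 = 1: 7/4
a_4 = 2: 19/11

19/11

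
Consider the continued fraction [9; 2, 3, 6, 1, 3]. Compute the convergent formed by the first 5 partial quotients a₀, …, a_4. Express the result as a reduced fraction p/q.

481/51

Start with 1.
6 + 1/(1/1) = 6 + 1/1 = 7/1
3 + 1/(7/1) = 3 + 1/7 = 22/7
2 + 1/(22/7) = 2 + 7/22 = 51/22
9 + 1/(51/22) = 9 + 22/51 = 481/51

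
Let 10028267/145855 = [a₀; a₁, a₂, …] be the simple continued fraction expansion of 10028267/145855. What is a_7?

10028267 ÷ 145855 → quotient 68, remainder 110127
145855 ÷ 110127 → quotient 1, remainder 35728
110127 ÷ 35728 → quotient 3, remainder 2943
35728 ÷ 2943 → quotient 12, remainder 412
2943 ÷ 412 → quotient 7, remainder 59
412 ÷ 59 → quotient 6, remainder 58
59 ÷ 58 → quotient 1, remainder 1
58 ÷ 1 → quotient 58, remainder 0

58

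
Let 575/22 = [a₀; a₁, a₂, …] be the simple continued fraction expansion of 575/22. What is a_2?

3

Repeatedly divide and take the remainder:
575 ÷ 22 → quotient 26, remainder 3
22 ÷ 3 → quotient 7, remainder 1
3 ÷ 1 → quotient 3, remainder 0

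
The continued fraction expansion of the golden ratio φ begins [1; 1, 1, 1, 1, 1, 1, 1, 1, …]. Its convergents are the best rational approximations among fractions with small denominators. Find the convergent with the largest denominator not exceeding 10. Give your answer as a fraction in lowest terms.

a_0 = 1: 1/1  (≤ bound)
a_1 = 1: 2/1  (≤ bound)
a_2 = 1: 3/2  (≤ bound)
a_3 = 1: 5/3  (≤ bound)
a_4 = 1: 8/5  (≤ bound)
a_5 = 1: 13/8  (≤ bound)
a_6 = 1: 21/13  (> 10, stop)

13/8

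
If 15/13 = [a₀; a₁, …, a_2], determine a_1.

Apply division with remainder until the remainder is 0:
15 = 1·13 + 2, so a_0 = 1
13 = 6·2 + 1, so a_1 = 6

6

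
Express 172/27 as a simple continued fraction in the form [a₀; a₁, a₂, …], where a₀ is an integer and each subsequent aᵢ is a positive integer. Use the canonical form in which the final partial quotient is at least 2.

172 ÷ 27 → quotient 6, remainder 10
27 ÷ 10 → quotient 2, remainder 7
10 ÷ 7 → quotient 1, remainder 3
7 ÷ 3 → quotient 2, remainder 1
3 ÷ 1 → quotient 3, remainder 0

[6; 2, 1, 2, 3]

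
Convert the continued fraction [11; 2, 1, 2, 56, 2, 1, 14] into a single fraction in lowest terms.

Start with 14.
1 + 1/(14/1) = 1 + 1/14 = 15/14
2 + 1/(15/14) = 2 + 14/15 = 44/15
56 + 1/(44/15) = 56 + 15/44 = 2479/44
2 + 1/(2479/44) = 2 + 44/2479 = 5002/2479
1 + 1/(5002/2479) = 1 + 2479/5002 = 7481/5002
2 + 1/(7481/5002) = 2 + 5002/7481 = 19964/7481
11 + 1/(19964/7481) = 11 + 7481/19964 = 227085/19964

227085/19964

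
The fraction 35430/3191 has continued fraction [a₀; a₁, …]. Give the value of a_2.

⌊35430/3191⌋ = 11, remainder 329
⌊3191/329⌋ = 9, remainder 230
⌊329/230⌋ = 1, remainder 99

1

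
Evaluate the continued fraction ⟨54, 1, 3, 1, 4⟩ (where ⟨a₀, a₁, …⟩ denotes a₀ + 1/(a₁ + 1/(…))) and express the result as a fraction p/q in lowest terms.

Use the convergent recurrence hₖ = aₖ·hₖ₋₁ + hₖ₋₂ (and likewise for the denominators kₖ):
a_0 = 54: 54/1
a_1 = 1: 55/1
a_2 = 3: 219/4
a_3 = 1: 274/5
a_4 = 4: 1315/24

1315/24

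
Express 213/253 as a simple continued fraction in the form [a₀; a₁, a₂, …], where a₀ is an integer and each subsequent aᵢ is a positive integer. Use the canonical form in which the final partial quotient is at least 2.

[0; 1, 5, 3, 13]

213 = 0·253 + 213, so a_0 = 0
253 = 1·213 + 40, so a_1 = 1
213 = 5·40 + 13, so a_2 = 5
40 = 3·13 + 1, so a_3 = 3
13 = 13·1 + 0, so a_4 = 13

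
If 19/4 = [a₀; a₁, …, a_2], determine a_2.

⌊19/4⌋ = 4, remainder 3
⌊4/3⌋ = 1, remainder 1
⌊3/1⌋ = 3, remainder 0

3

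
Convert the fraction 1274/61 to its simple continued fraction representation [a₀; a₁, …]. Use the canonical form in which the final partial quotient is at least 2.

[20; 1, 7, 1, 2, 2]

⌊1274/61⌋ = 20, remainder 54
⌊61/54⌋ = 1, remainder 7
⌊54/7⌋ = 7, remainder 5
⌊7/5⌋ = 1, remainder 2
⌊5/2⌋ = 2, remainder 1
⌊2/1⌋ = 2, remainder 0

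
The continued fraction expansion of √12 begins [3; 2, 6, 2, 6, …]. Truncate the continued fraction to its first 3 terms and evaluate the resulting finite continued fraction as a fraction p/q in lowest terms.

45/13

Start with 6.
2 + 1/(6/1) = 2 + 1/6 = 13/6
3 + 1/(13/6) = 3 + 6/13 = 45/13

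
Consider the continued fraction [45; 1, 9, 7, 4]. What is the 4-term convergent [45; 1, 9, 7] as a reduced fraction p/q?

3259/71

Start with 7.
9 + 1/(7/1) = 9 + 1/7 = 64/7
1 + 1/(64/7) = 1 + 7/64 = 71/64
45 + 1/(71/64) = 45 + 64/71 = 3259/71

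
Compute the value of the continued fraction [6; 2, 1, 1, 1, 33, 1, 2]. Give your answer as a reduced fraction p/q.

Start with 2.
1 + 1/(2/1) = 1 + 1/2 = 3/2
33 + 1/(3/2) = 33 + 2/3 = 101/3
1 + 1/(101/3) = 1 + 3/101 = 104/101
1 + 1/(104/101) = 1 + 101/104 = 205/104
1 + 1/(205/104) = 1 + 104/205 = 309/205
2 + 1/(309/205) = 2 + 205/309 = 823/309
6 + 1/(823/309) = 6 + 309/823 = 5247/823

5247/823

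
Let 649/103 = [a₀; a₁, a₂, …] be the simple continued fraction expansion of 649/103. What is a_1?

649 ÷ 103 → quotient 6, remainder 31
103 ÷ 31 → quotient 3, remainder 10

3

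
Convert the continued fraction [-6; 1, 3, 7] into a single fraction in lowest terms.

a_0 = -6: -6/1
a_1 = 1: -5/1
a_2 = 3: -21/4
a_3 = 7: -152/29

-152/29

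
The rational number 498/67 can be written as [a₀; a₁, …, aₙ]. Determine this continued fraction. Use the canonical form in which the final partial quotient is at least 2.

498 = 7·67 + 29, so a_0 = 7
67 = 2·29 + 9, so a_1 = 2
29 = 3·9 + 2, so a_2 = 3
9 = 4·2 + 1, so a_3 = 4
2 = 2·1 + 0, so a_4 = 2

[7; 2, 3, 4, 2]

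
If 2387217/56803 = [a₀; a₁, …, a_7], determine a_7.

3

⌊2387217/56803⌋ = 42, remainder 1491
⌊56803/1491⌋ = 38, remainder 145
⌊1491/145⌋ = 10, remainder 41
⌊145/41⌋ = 3, remainder 22
⌊41/22⌋ = 1, remainder 19
⌊22/19⌋ = 1, remainder 3
⌊19/3⌋ = 6, remainder 1
⌊3/1⌋ = 3, remainder 0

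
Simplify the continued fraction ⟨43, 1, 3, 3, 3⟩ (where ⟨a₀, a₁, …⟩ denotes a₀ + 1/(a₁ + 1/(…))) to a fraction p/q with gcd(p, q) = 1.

1882/43

Starting at the tail and folding back:
Start with 3.
3 + 1/(3/1) = 3 + 1/3 = 10/3
3 + 1/(10/3) = 3 + 3/10 = 33/10
1 + 1/(33/10) = 1 + 10/33 = 43/33
43 + 1/(43/33) = 43 + 33/43 = 1882/43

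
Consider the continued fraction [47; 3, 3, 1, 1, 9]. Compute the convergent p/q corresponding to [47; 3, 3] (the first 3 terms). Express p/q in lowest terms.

473/10

a_0 = 47: 47/1
a_1 = 3: 142/3
a_2 = 3: 473/10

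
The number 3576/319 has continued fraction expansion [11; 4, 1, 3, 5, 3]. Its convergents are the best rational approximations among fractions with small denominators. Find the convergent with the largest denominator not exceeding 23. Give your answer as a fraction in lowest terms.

213/19

a_0 = 11: 11/1  (≤ bound)
a_1 = 4: 45/4  (≤ bound)
a_2 = 1: 56/5  (≤ bound)
a_3 = 3: 213/19  (≤ bound)
a_4 = 5: 1121/100  (> 23, stop)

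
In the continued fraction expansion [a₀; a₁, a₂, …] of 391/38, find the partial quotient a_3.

5

Run the Euclidean algorithm, recording each quotient:
391 ÷ 38 → quotient 10, remainder 11
38 ÷ 11 → quotient 3, remainder 5
11 ÷ 5 → quotient 2, remainder 1
5 ÷ 1 → quotient 5, remainder 0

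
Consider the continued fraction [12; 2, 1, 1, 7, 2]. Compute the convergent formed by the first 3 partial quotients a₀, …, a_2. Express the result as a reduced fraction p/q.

37/3

a_0 = 12: 12/1
a_1 = 2: 25/2
a_2 = 1: 37/3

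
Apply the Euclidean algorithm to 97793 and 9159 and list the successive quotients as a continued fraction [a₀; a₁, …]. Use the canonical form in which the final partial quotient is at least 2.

[10; 1, 2, 10, 6, 3, 15]

97793 = 10·9159 + 6203, so a_0 = 10
9159 = 1·6203 + 2956, so a_1 = 1
6203 = 2·2956 + 291, so a_2 = 2
2956 = 10·291 + 46, so a_3 = 10
291 = 6·46 + 15, so a_4 = 6
46 = 3·15 + 1, so a_5 = 3
15 = 15·1 + 0, so a_6 = 15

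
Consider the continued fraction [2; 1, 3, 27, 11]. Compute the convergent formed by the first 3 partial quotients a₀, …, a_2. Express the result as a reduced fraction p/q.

11/4

Start with 3.
1 + 1/(3/1) = 1 + 1/3 = 4/3
2 + 1/(4/3) = 2 + 3/4 = 11/4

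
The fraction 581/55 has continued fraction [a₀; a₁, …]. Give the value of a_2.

1

581 = 10·55 + 31, so a_0 = 10
55 = 1·31 + 24, so a_1 = 1
31 = 1·24 + 7, so a_2 = 1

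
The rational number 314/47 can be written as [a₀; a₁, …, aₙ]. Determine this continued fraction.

314 ÷ 47 → quotient 6, remainder 32
47 ÷ 32 → quotient 1, remainder 15
32 ÷ 15 → quotient 2, remainder 2
15 ÷ 2 → quotient 7, remainder 1
2 ÷ 1 → quotient 2, remainder 0

[6; 1, 2, 7, 2]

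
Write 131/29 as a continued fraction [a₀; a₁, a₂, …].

[4; 1, 1, 14]

Repeatedly divide and take the remainder:
131 = 4·29 + 15, so a_0 = 4
29 = 1·15 + 14, so a_1 = 1
15 = 1·14 + 1, so a_2 = 1
14 = 14·1 + 0, so a_3 = 14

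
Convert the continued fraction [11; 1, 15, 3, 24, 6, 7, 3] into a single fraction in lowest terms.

1934055/161998

Use the convergent recurrence hₖ = aₖ·hₖ₋₁ + hₖ₋₂ (and likewise for the denominators kₖ):
a_0 = 11: 11/1
a_1 = 1: 12/1
a_2 = 15: 191/16
a_3 = 3: 585/49
a_4 = 24: 14231/1192
a_5 = 6: 85971/7201
a_6 = 7: 616028/51599
a_7 = 3: 1934055/161998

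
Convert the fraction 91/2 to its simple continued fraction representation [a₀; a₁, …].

91 ÷ 2 → quotient 45, remainder 1
2 ÷ 1 → quotient 2, remainder 0

[45; 2]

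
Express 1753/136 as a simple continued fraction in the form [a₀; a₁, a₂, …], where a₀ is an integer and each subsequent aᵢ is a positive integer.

Repeatedly divide and take the remainder:
1753 ÷ 136 → quotient 12, remainder 121
136 ÷ 121 → quotient 1, remainder 15
121 ÷ 15 → quotient 8, remainder 1
15 ÷ 1 → quotient 15, remainder 0

[12; 1, 8, 15]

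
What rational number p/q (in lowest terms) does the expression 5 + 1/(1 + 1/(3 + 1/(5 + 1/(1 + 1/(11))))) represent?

Start with 11.
1 + 1/(11/1) = 1 + 1/11 = 12/11
5 + 1/(12/11) = 5 + 11/12 = 71/12
3 + 1/(71/12) = 3 + 12/71 = 225/71
1 + 1/(225/71) = 1 + 71/225 = 296/225
5 + 1/(296/225) = 5 + 225/296 = 1705/296

1705/296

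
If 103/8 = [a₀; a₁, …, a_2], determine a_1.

Run the Euclidean algorithm, recording each quotient:
⌊103/8⌋ = 12, remainder 7
⌊8/7⌋ = 1, remainder 1

1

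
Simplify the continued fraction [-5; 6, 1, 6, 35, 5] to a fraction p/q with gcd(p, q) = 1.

-41178/8483

Starting at the tail and folding back:
Start with 5.
35 + 1/(5/1) = 35 + 1/5 = 176/5
6 + 1/(176/5) = 6 + 5/176 = 1061/176
1 + 1/(1061/176) = 1 + 176/1061 = 1237/1061
6 + 1/(1237/1061) = 6 + 1061/1237 = 8483/1237
-5 + 1/(8483/1237) = -5 + 1237/8483 = -41178/8483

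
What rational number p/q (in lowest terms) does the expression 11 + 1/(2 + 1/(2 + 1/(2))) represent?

Build up convergents one term at a time:
a_0 = 11: 11/1
a_1 = 2: 23/2
a_2 = 2: 57/5
a_3 = 2: 137/12

137/12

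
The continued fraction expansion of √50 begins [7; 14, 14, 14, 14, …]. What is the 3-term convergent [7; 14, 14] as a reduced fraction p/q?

1393/197

Start with 14.
14 + 1/(14/1) = 14 + 1/14 = 197/14
7 + 1/(197/14) = 7 + 14/197 = 1393/197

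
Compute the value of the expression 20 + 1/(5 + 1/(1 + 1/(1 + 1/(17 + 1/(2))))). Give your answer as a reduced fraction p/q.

8012/397

Compute successive convergents:
a_0 = 20: 20/1
a_1 = 5: 101/5
a_2 = 1: 121/6
a_3 = 1: 222/11
a_4 = 17: 3895/193
a_5 = 2: 8012/397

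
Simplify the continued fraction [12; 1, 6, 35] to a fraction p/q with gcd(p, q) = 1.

3163/246

Work from the innermost term outward:
Start with 35.
6 + 1/(35/1) = 6 + 1/35 = 211/35
1 + 1/(211/35) = 1 + 35/211 = 246/211
12 + 1/(246/211) = 12 + 211/246 = 3163/246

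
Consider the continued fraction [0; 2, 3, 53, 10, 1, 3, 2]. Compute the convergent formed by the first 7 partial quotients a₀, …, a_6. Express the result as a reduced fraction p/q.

Start with 3.
1 + 1/(3/1) = 1 + 1/3 = 4/3
10 + 1/(4/3) = 10 + 3/4 = 43/4
53 + 1/(43/4) = 53 + 4/43 = 2283/43
3 + 1/(2283/43) = 3 + 43/2283 = 6892/2283
2 + 1/(6892/2283) = 2 + 2283/6892 = 16067/6892
0 + 1/(16067/6892) = 0 + 6892/16067 = 6892/16067

6892/16067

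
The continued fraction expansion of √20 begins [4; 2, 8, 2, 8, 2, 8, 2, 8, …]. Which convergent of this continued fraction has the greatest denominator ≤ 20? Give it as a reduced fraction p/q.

List convergents until the denominator exceeds the bound:
a_0 = 4: 4/1  (≤ bound)
a_1 = 2: 9/2  (≤ bound)
a_2 = 8: 76/17  (≤ bound)
a_3 = 2: 161/36  (> 20, stop)

76/17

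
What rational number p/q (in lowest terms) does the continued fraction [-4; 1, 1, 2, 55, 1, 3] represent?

-3819/1123

Start with 3.
1 + 1/(3/1) = 1 + 1/3 = 4/3
55 + 1/(4/3) = 55 + 3/4 = 223/4
2 + 1/(223/4) = 2 + 4/223 = 450/223
1 + 1/(450/223) = 1 + 223/450 = 673/450
1 + 1/(673/450) = 1 + 450/673 = 1123/673
-4 + 1/(1123/673) = -4 + 673/1123 = -3819/1123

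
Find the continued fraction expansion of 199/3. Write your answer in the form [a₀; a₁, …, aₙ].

Repeatedly divide and take the remainder:
199 = 66·3 + 1, so a_0 = 66
3 = 3·1 + 0, so a_1 = 3

[66; 3]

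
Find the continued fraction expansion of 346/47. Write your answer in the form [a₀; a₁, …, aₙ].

346 ÷ 47 → quotient 7, remainder 17
47 ÷ 17 → quotient 2, remainder 13
17 ÷ 13 → quotient 1, remainder 4
13 ÷ 4 → quotient 3, remainder 1
4 ÷ 1 → quotient 4, remainder 0

[7; 2, 1, 3, 4]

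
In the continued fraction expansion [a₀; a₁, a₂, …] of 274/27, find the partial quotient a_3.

3

⌊274/27⌋ = 10, remainder 4
⌊27/4⌋ = 6, remainder 3
⌊4/3⌋ = 1, remainder 1
⌊3/1⌋ = 3, remainder 0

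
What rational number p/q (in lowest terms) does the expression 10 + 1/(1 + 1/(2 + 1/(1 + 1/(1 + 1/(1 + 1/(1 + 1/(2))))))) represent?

504/47

Use the convergent recurrence hₖ = aₖ·hₖ₋₁ + hₖ₋₂ (and likewise for the denominators kₖ):
a_0 = 10: 10/1
a_1 = 1: 11/1
a_2 = 2: 32/3
a_3 = 1: 43/4
a_4 = 1: 75/7
a_5 = 1: 118/11
a_6 = 1: 193/18
a_7 = 2: 504/47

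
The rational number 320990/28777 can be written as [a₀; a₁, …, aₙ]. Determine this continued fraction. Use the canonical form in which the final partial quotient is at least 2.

Run the Euclidean algorithm, recording each quotient:
320990 = 11·28777 + 4443, so a_0 = 11
28777 = 6·4443 + 2119, so a_1 = 6
4443 = 2·2119 + 205, so a_2 = 2
2119 = 10·205 + 69, so a_3 = 10
205 = 2·69 + 67, so a_4 = 2
69 = 1·67 + 2, so a_5 = 1
67 = 33·2 + 1, so a_6 = 33
2 = 2·1 + 0, so a_7 = 2

[11; 6, 2, 10, 2, 1, 33, 2]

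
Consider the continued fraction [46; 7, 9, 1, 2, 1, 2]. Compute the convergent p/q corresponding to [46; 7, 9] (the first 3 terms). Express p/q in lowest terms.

2953/64

Start with 9.
7 + 1/(9/1) = 7 + 1/9 = 64/9
46 + 1/(64/9) = 46 + 9/64 = 2953/64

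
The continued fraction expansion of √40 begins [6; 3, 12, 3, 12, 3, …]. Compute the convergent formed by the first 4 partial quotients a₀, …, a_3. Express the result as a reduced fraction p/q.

Collapse the nested fraction from the inside out:
Start with 3.
12 + 1/(3/1) = 12 + 1/3 = 37/3
3 + 1/(37/3) = 3 + 3/37 = 114/37
6 + 1/(114/37) = 6 + 37/114 = 721/114

721/114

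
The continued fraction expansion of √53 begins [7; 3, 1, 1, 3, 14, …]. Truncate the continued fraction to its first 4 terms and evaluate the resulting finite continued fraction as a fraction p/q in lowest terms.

Start with 1.
1 + 1/(1/1) = 1 + 1/1 = 2/1
3 + 1/(2/1) = 3 + 1/2 = 7/2
7 + 1/(7/2) = 7 + 2/7 = 51/7

51/7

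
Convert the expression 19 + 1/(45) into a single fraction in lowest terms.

Use the convergent recurrence hₖ = aₖ·hₖ₋₁ + hₖ₋₂ (and likewise for the denominators kₖ):
a_0 = 19: 19/1
a_1 = 45: 856/45

856/45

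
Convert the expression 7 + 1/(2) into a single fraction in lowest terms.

15/2

a_0 = 7: 7/1
a_1 = 2: 15/2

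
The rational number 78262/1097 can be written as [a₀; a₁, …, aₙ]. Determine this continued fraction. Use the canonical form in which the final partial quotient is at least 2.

⌊78262/1097⌋ = 71, remainder 375
⌊1097/375⌋ = 2, remainder 347
⌊375/347⌋ = 1, remainder 28
⌊347/28⌋ = 12, remainder 11
⌊28/11⌋ = 2, remainder 6
⌊11/6⌋ = 1, remainder 5
⌊6/5⌋ = 1, remainder 1
⌊5/1⌋ = 5, remainder 0

[71; 2, 1, 12, 2, 1, 1, 5]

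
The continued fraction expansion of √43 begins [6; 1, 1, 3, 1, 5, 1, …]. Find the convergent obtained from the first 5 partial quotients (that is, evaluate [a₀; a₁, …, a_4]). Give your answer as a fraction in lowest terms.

59/9

Compute successive convergents:
a_0 = 6: 6/1
a_1 = 1: 7/1
a_2 = 1: 13/2
a_3 = 3: 46/7
a_4 = 1: 59/9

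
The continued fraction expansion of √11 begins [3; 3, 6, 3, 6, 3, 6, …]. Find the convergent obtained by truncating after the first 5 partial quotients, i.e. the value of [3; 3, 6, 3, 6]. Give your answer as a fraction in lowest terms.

Start with 6.
3 + 1/(6/1) = 3 + 1/6 = 19/6
6 + 1/(19/6) = 6 + 6/19 = 120/19
3 + 1/(120/19) = 3 + 19/120 = 379/120
3 + 1/(379/120) = 3 + 120/379 = 1257/379

1257/379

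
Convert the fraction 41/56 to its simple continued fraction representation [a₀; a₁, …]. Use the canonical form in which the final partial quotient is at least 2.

Repeatedly divide and take the remainder:
41 ÷ 56 → quotient 0, remainder 41
56 ÷ 41 → quotient 1, remainder 15
41 ÷ 15 → quotient 2, remainder 11
15 ÷ 11 → quotient 1, remainder 4
11 ÷ 4 → quotient 2, remainder 3
4 ÷ 3 → quotient 1, remainder 1
3 ÷ 1 → quotient 3, remainder 0

[0; 1, 2, 1, 2, 1, 3]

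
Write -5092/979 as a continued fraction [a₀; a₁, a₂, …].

[-6; 1, 3, 1, 31, 1, 5]

Run the Euclidean algorithm, recording each quotient:
-5092 ÷ 979 → quotient -6, remainder 782
979 ÷ 782 → quotient 1, remainder 197
782 ÷ 197 → quotient 3, remainder 191
197 ÷ 191 → quotient 1, remainder 6
191 ÷ 6 → quotient 31, remainder 5
6 ÷ 5 → quotient 1, remainder 1
5 ÷ 1 → quotient 5, remainder 0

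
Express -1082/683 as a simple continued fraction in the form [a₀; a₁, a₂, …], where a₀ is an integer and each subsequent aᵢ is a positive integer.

Repeatedly divide and take the remainder:
-1082 ÷ 683 → quotient -2, remainder 284
683 ÷ 284 → quotient 2, remainder 115
284 ÷ 115 → quotient 2, remainder 54
115 ÷ 54 → quotient 2, remainder 7
54 ÷ 7 → quotient 7, remainder 5
7 ÷ 5 → quotient 1, remainder 2
5 ÷ 2 → quotient 2, remainder 1
2 ÷ 1 → quotient 2, remainder 0

[-2; 2, 2, 2, 7, 1, 2, 2]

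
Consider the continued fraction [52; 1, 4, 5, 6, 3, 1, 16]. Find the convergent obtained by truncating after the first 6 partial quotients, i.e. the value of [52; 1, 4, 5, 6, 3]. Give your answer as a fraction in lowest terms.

26879/509

Build up convergents one term at a time:
a_0 = 52: 52/1
a_1 = 1: 53/1
a_2 = 4: 264/5
a_3 = 5: 1373/26
a_4 = 6: 8502/161
a_5 = 3: 26879/509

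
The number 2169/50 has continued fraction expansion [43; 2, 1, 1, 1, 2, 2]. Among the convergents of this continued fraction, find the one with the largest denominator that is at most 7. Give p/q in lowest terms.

List convergents until the denominator exceeds the bound:
a_0 = 43: 43/1  (≤ bound)
a_1 = 2: 87/2  (≤ bound)
a_2 = 1: 130/3  (≤ bound)
a_3 = 1: 217/5  (≤ bound)
a_4 = 1: 347/8  (> 7, stop)

217/5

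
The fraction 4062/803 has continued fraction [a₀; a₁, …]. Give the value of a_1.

17

⌊4062/803⌋ = 5, remainder 47
⌊803/47⌋ = 17, remainder 4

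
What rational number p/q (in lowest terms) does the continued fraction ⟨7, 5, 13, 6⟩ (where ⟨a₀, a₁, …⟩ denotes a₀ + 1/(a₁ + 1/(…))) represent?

a_0 = 7: 7/1
a_1 = 5: 36/5
a_2 = 13: 475/66
a_3 = 6: 2886/401

2886/401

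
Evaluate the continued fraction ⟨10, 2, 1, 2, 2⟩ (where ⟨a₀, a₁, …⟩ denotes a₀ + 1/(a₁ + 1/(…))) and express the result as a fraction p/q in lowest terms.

a_0 = 10: 10/1
a_1 = 2: 21/2
a_2 = 1: 31/3
a_3 = 2: 83/8
a_4 = 2: 197/19

197/19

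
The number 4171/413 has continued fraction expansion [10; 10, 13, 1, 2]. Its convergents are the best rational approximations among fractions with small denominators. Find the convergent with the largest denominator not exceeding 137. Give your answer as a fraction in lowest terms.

1323/131

a_0 = 10: 10/1  (≤ bound)
a_1 = 10: 101/10  (≤ bound)
a_2 = 13: 1323/131  (≤ bound)
a_3 = 1: 1424/141  (> 137, stop)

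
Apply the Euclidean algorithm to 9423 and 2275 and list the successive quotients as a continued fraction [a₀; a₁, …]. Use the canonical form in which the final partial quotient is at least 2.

[4; 7, 23, 14]

⌊9423/2275⌋ = 4, remainder 323
⌊2275/323⌋ = 7, remainder 14
⌊323/14⌋ = 23, remainder 1
⌊14/1⌋ = 14, remainder 0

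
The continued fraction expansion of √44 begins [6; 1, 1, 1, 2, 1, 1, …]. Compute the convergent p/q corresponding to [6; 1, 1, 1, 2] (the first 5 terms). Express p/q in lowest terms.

53/8

a_0 = 6: 6/1
a_1 = 1: 7/1
a_2 = 1: 13/2
a_3 = 1: 20/3
a_4 = 2: 53/8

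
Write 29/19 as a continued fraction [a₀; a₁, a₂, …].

Repeatedly divide and take the remainder:
⌊29/19⌋ = 1, remainder 10
⌊19/10⌋ = 1, remainder 9
⌊10/9⌋ = 1, remainder 1
⌊9/1⌋ = 9, remainder 0

[1; 1, 1, 9]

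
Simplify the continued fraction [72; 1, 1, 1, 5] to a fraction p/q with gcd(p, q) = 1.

Start with 5.
1 + 1/(5/1) = 1 + 1/5 = 6/5
1 + 1/(6/5) = 1 + 5/6 = 11/6
1 + 1/(11/6) = 1 + 6/11 = 17/11
72 + 1/(17/11) = 72 + 11/17 = 1235/17

1235/17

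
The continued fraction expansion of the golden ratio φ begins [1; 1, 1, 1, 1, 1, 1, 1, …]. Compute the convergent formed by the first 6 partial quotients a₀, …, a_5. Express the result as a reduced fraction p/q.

13/8

Build up convergents one term at a time:
a_0 = 1: 1/1
a_1 = 1: 2/1
a_2 = 1: 3/2
a_3 = 1: 5/3
a_4 = 1: 8/5
a_5 = 1: 13/8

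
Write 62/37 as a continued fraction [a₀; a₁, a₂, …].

[1; 1, 2, 12]

62 = 1·37 + 25, so a_0 = 1
37 = 1·25 + 12, so a_1 = 1
25 = 2·12 + 1, so a_2 = 2
12 = 12·1 + 0, so a_3 = 12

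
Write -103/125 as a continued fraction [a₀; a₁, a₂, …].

Apply division with remainder until the remainder is 0:
-103 = -1·125 + 22, so a_0 = -1
125 = 5·22 + 15, so a_1 = 5
22 = 1·15 + 7, so a_2 = 1
15 = 2·7 + 1, so a_3 = 2
7 = 7·1 + 0, so a_4 = 7

[-1; 5, 1, 2, 7]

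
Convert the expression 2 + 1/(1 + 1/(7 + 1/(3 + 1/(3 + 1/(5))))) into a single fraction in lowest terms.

1267/440

Collapse the nested fraction from the inside out:
Start with 5.
3 + 1/(5/1) = 3 + 1/5 = 16/5
3 + 1/(16/5) = 3 + 5/16 = 53/16
7 + 1/(53/16) = 7 + 16/53 = 387/53
1 + 1/(387/53) = 1 + 53/387 = 440/387
2 + 1/(440/387) = 2 + 387/440 = 1267/440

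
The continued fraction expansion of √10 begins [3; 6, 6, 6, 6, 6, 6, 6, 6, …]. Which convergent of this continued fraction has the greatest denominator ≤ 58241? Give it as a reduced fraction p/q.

List convergents until the denominator exceeds the bound:
a_0 = 3: 3/1  (≤ bound)
a_1 = 6: 19/6  (≤ bound)
a_2 = 6: 117/37  (≤ bound)
a_3 = 6: 721/228  (≤ bound)
a_4 = 6: 4443/1405  (≤ bound)
a_5 = 6: 27379/8658  (≤ bound)
a_6 = 6: 168717/53353  (≤ bound)
a_7 = 6: 1039681/328776  (> 58241, stop)

168717/53353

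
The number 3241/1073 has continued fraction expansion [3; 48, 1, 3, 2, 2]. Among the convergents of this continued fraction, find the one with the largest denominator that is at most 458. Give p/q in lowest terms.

a_0 = 3: 3/1  (≤ bound)
a_1 = 48: 145/48  (≤ bound)
a_2 = 1: 148/49  (≤ bound)
a_3 = 3: 589/195  (≤ bound)
a_4 = 2: 1326/439  (≤ bound)
a_5 = 2: 3241/1073  (> 458, stop)

1326/439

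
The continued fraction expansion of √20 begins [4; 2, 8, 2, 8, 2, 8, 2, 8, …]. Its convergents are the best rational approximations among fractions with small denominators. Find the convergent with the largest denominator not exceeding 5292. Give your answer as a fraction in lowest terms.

2889/646

a_0 = 4: 4/1  (≤ bound)
a_1 = 2: 9/2  (≤ bound)
a_2 = 8: 76/17  (≤ bound)
a_3 = 2: 161/36  (≤ bound)
a_4 = 8: 1364/305  (≤ bound)
a_5 = 2: 2889/646  (≤ bound)
a_6 = 8: 24476/5473  (> 5292, stop)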